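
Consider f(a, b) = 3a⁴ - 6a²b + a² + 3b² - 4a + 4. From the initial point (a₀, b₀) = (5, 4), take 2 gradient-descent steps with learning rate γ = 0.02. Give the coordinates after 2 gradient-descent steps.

(1962.41848832, 55.285888)

∇f = (12a³ - 12ab + 2a - 4, -6a² + 6b)
Step 1: at (5, 4), ∇f = (1266, -126) → (5, 4) − 0.02·(1266, -126) = (-20.32, 6.52)
Step 2: at (-20.32, 6.52), ∇f = (-99136.924416, -2438.2944) → (-20.32, 6.52) − 0.02·(-99136.924416, -2438.2944) = (1962.41848832, 55.285888)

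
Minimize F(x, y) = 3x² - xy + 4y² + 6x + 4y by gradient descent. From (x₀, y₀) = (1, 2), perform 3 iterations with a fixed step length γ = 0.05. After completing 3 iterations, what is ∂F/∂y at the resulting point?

∇F = (6x - y + 6, -x + 8y + 4)
Step 1: at (1, 2), ∇F = (10, 19) → (1, 2) − 0.05·(10, 19) = (0.5, 1.05)
Step 2: at (0.5, 1.05), ∇F = (7.95, 11.9) → (0.5, 1.05) − 0.05·(7.95, 11.9) = (0.1025, 0.455)
Step 3: at (0.1025, 0.455), ∇F = (6.16, 7.5375) → (0.1025, 0.455) − 0.05·(6.16, 7.5375) = (-0.2055, 0.078125)
∂F/∂y at (-0.2055, 0.078125) = 4.8305

4.8305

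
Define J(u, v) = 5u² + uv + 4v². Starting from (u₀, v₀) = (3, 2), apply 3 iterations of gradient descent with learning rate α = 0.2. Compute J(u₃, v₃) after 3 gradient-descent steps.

105.052672

∇J = (10u + v, u + 8v)
(u₁, v₁) = (3, 2) − 0.2·(32, 19) = (-3.4, -1.8)
(u₂, v₂) = (-3.4, -1.8) − 0.2·(-35.8, -17.8) = (3.76, 1.76)
(u₃, v₃) = (3.76, 1.76) − 0.2·(39.36, 17.84) = (-4.112, -1.808)
J(-4.112, -1.808) = 105.052672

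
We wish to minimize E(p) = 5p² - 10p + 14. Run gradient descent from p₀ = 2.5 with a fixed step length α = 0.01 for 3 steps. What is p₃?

E′(p) = 10p - 10
Step 1: E′(2.5) = 15; p₁ = 2.5 − 0.01·15 = 2.35
Step 2: E′(2.35) = 13.5; p₂ = 2.35 − 0.01·13.5 = 2.215
Step 3: E′(2.215) = 12.15; p₃ = 2.215 − 0.01·12.15 = 2.0935

2.0935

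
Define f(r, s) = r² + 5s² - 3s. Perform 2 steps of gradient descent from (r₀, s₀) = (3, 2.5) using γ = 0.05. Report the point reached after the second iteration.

∇f = (2r, 10s - 3)
(r₁, s₁) = (3, 2.5) − 0.05·(6, 22) = (2.7, 1.4)
(r₂, s₂) = (2.7, 1.4) − 0.05·(5.4, 11) = (2.43, 0.85)

(2.43, 0.85)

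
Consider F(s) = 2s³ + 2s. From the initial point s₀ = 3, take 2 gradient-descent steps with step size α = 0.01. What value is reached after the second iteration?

2.062784

F′(s) = 6s² + 2
Step 1: F′(3) = 56; s₁ = 3 − 0.01·56 = 2.44
Step 2: F′(2.44) = 37.7216; s₂ = 2.44 − 0.01·37.7216 = 2.062784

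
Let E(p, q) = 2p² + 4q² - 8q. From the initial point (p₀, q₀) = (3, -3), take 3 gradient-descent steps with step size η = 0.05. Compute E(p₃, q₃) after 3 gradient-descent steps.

∇E = (4p, 8q - 8)
(p₁, q₁) = (3, -3) − 0.05·(12, -32) = (2.4, -1.4)
(p₂, q₂) = (2.4, -1.4) − 0.05·(9.6, -19.2) = (1.92, -0.44)
(p₃, q₃) = (1.92, -0.44) − 0.05·(7.68, -11.52) = (1.536, 0.136)
E(1.536, 0.136) = 3.704576

3.704576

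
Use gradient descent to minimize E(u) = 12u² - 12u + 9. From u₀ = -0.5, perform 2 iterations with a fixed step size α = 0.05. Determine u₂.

E′(u) = 24u - 12
Step 1: E′(-0.5) = -24; u₁ = -0.5 − 0.05·(-24) = 0.7
Step 2: E′(0.7) = 4.8; u₂ = 0.7 − 0.05·4.8 = 0.46

0.46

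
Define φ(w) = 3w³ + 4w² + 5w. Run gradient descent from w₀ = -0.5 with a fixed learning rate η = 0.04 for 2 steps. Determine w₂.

-0.771284

φ′(w) = 9w² + 8w + 5
w₁ = -0.5 − 0.04·3.25 = -0.63
w₂ = -0.63 − 0.04·3.5321 = -0.771284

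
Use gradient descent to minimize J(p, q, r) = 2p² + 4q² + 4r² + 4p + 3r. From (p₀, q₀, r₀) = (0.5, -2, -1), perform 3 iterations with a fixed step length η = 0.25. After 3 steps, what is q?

∇J = (4p + 4, 8q, 8r + 3)
Step 1: at (0.5, -2, -1), ∇J = (6, -16, -5) → (0.5, -2, -1) − 0.25·(6, -16, -5) = (-1, 2, 0.25)
Step 2: at (-1, 2, 0.25), ∇J = (0, 16, 5) → (-1, 2, 0.25) − 0.25·(0, 16, 5) = (-1, -2, -1)
Step 3: at (-1, -2, -1), ∇J = (0, -16, -5) → (-1, -2, -1) − 0.25·(0, -16, -5) = (-1, 2, 0.25)
q = 2

2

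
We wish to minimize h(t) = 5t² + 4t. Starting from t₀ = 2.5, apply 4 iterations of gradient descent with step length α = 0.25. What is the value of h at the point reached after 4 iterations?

1076.8955078125

h′(t) = 10t + 4
t₁ = 2.5 − 0.25·29 = -4.75
t₂ = -4.75 − 0.25·(-43.5) = 6.125
t₃ = 6.125 − 0.25·65.25 = -10.1875
t₄ = -10.1875 − 0.25·(-97.875) = 14.28125
h(14.28125) = 1076.8955078125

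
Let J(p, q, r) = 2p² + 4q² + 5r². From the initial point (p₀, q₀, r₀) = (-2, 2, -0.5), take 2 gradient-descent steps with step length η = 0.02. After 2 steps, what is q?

∇J = (4p, 8q, 10r)
Step 1: at (-2, 2, -0.5), ∇J = (-8, 16, -5) → (-2, 2, -0.5) − 0.02·(-8, 16, -5) = (-1.84, 1.68, -0.4)
Step 2: at (-1.84, 1.68, -0.4), ∇J = (-7.36, 13.44, -4) → (-1.84, 1.68, -0.4) − 0.02·(-7.36, 13.44, -4) = (-1.6928, 1.4112, -0.32)
q = 1.4112

1.4112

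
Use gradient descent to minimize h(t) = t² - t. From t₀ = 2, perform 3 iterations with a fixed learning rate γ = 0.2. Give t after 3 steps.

0.824

h′(t) = 2t - 1
Step 1: h′(2) = 3; t₁ = 2 − 0.2·3 = 1.4
Step 2: h′(1.4) = 1.8; t₂ = 1.4 − 0.2·1.8 = 1.04
Step 3: h′(1.04) = 1.08; t₃ = 1.04 − 0.2·1.08 = 0.824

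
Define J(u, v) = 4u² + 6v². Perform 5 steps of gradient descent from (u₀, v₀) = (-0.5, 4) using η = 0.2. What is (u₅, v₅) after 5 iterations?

∇J = (8u, 12v)
Step 1: at (-0.5, 4), ∇J = (-4, 48) → (-0.5, 4) − 0.2·(-4, 48) = (0.3, -5.6)
Step 2: at (0.3, -5.6), ∇J = (2.4, -67.2) → (0.3, -5.6) − 0.2·(2.4, -67.2) = (-0.18, 7.84)
Step 3: at (-0.18, 7.84), ∇J = (-1.44, 94.08) → (-0.18, 7.84) − 0.2·(-1.44, 94.08) = (0.108, -10.976)
Step 4: at (0.108, -10.976), ∇J = (0.864, -131.712) → (0.108, -10.976) − 0.2·(0.864, -131.712) = (-0.0648, 15.3664)
Step 5: at (-0.0648, 15.3664), ∇J = (-0.5184, 184.3968) → (-0.0648, 15.3664) − 0.2·(-0.5184, 184.3968) = (0.03888, -21.51296)

(0.03888, -21.51296)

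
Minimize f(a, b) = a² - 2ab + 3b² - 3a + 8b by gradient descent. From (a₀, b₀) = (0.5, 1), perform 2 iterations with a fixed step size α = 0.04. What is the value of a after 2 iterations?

0.7656

∇f = (2a - 2b - 3, -2a + 6b + 8)
(a₁, b₁) = (0.5, 1) − 0.04·(-4, 13) = (0.66, 0.48)
(a₂, b₂) = (0.66, 0.48) − 0.04·(-2.64, 9.56) = (0.7656, 0.0976)
a = 0.7656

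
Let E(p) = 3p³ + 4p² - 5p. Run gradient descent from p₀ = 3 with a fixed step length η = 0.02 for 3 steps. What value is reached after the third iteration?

0.634432

E′(p) = 9p² + 8p - 5
p₁ = 3 − 0.02·100 = 1
p₂ = 1 − 0.02·12 = 0.76
p₃ = 0.76 − 0.02·6.2784 = 0.634432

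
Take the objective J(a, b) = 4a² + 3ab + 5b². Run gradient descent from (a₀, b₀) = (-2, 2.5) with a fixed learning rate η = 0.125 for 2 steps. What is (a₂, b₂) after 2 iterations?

(-0.046875, 0.3203125)

∇J = (8a + 3b, 3a + 10b)
Step 1: at (-2, 2.5), ∇J = (-8.5, 19) → (-2, 2.5) − 0.125·(-8.5, 19) = (-0.9375, 0.125)
Step 2: at (-0.9375, 0.125), ∇J = (-7.125, -1.5625) → (-0.9375, 0.125) − 0.125·(-7.125, -1.5625) = (-0.046875, 0.3203125)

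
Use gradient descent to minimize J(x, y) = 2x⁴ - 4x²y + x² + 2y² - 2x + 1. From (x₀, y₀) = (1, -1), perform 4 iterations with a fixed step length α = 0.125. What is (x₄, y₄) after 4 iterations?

(0.671875, 0.46875)

∇J = (8x³ - 8xy + 2x - 2, -4x² + 4y)
Step 1: at (1, -1), ∇J = (16, -8) → (1, -1) − 0.125·(16, -8) = (-1, 0)
Step 2: at (-1, 0), ∇J = (-12, -4) → (-1, 0) − 0.125·(-12, -4) = (0.5, 0.5)
Step 3: at (0.5, 0.5), ∇J = (-2, 1) → (0.5, 0.5) − 0.125·(-2, 1) = (0.75, 0.375)
Step 4: at (0.75, 0.375), ∇J = (0.625, -0.75) → (0.75, 0.375) − 0.125·(0.625, -0.75) = (0.671875, 0.46875)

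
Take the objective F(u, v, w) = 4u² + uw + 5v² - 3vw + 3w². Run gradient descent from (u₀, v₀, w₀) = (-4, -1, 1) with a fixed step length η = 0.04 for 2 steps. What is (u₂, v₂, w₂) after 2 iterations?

(-1.9088, -0.192, 0.6608)

∇F = (8u + w, 10v - 3w, u - 3v + 6w)
Step 1: at (-4, -1, 1), ∇F = (-31, -13, 5) → (-4, -1, 1) − 0.04·(-31, -13, 5) = (-2.76, -0.48, 0.8)
Step 2: at (-2.76, -0.48, 0.8), ∇F = (-21.28, -7.2, 3.48) → (-2.76, -0.48, 0.8) − 0.04·(-21.28, -7.2, 3.48) = (-1.9088, -0.192, 0.6608)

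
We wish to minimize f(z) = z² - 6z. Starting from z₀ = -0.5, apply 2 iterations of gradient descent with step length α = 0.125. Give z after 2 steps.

1.03125

f′(z) = 2z - 6
z₁ = -0.5 − 0.125·(-7) = 0.375
z₂ = 0.375 − 0.125·(-5.25) = 1.03125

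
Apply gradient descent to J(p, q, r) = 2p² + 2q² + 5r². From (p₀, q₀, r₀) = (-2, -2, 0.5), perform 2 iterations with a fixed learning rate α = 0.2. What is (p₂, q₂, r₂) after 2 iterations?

(-0.08, -0.08, 0.5)

∇J = (4p, 4q, 10r)
(p₁, q₁, r₁) = (-2, -2, 0.5) − 0.2·(-8, -8, 5) = (-0.4, -0.4, -0.5)
(p₂, q₂, r₂) = (-0.4, -0.4, -0.5) − 0.2·(-1.6, -1.6, -5) = (-0.08, -0.08, 0.5)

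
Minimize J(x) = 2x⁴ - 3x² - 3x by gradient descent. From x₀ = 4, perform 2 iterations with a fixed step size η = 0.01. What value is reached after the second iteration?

-0.82187

J′(x) = 8x³ - 6x - 3
x₁ = 4 − 0.01·485 = -0.85
x₂ = -0.85 − 0.01·(-2.813) = -0.82187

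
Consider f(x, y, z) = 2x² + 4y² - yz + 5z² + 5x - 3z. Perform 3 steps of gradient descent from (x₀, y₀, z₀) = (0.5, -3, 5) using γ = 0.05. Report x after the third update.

∇f = (4x + 5, 8y - z, -y + 10z - 3)
(x₁, y₁, z₁) = (0.5, -3, 5) − 0.05·(7, -29, 50) = (0.15, -1.55, 2.5)
(x₂, y₂, z₂) = (0.15, -1.55, 2.5) − 0.05·(5.6, -14.9, 23.55) = (-0.13, -0.805, 1.3225)
(x₃, y₃, z₃) = (-0.13, -0.805, 1.3225) − 0.05·(4.48, -7.7625, 11.03) = (-0.354, -0.416875, 0.771)
x = -0.354

-0.354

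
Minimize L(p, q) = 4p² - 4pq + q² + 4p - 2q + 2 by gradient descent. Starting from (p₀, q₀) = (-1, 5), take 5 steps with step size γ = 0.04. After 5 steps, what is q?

3.893312

∇L = (8p - 4q + 4, -4p + 2q - 2)
Step 1: at (-1, 5), ∇L = (-24, 12) → (-1, 5) − 0.04·(-24, 12) = (-0.04, 4.52)
Step 2: at (-0.04, 4.52), ∇L = (-14.4, 7.2) → (-0.04, 4.52) − 0.04·(-14.4, 7.2) = (0.536, 4.232)
Step 3: at (0.536, 4.232), ∇L = (-8.64, 4.32) → (0.536, 4.232) − 0.04·(-8.64, 4.32) = (0.8816, 4.0592)
Step 4: at (0.8816, 4.0592), ∇L = (-5.184, 2.592) → (0.8816, 4.0592) − 0.04·(-5.184, 2.592) = (1.08896, 3.95552)
Step 5: at (1.08896, 3.95552), ∇L = (-3.1104, 1.5552) → (1.08896, 3.95552) − 0.04·(-3.1104, 1.5552) = (1.213376, 3.893312)
q = 3.893312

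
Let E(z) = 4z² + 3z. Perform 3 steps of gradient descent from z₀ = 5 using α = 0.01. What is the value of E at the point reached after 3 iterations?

E′(z) = 8z + 3
Step 1: E′(5) = 43; z₁ = 5 − 0.01·43 = 4.57
Step 2: E′(4.57) = 39.56; z₂ = 4.57 − 0.01·39.56 = 4.1744
Step 3: E′(4.1744) = 36.3952; z₃ = 4.1744 − 0.01·36.3952 = 3.810448
E(3.810448) = 69.509399842816

69.509399842816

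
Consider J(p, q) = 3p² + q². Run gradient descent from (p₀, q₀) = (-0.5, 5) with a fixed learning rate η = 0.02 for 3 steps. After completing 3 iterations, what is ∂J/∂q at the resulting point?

8.84736

∇J = (6p, 2q)
(p₁, q₁) = (-0.5, 5) − 0.02·(-3, 10) = (-0.44, 4.8)
(p₂, q₂) = (-0.44, 4.8) − 0.02·(-2.64, 9.6) = (-0.3872, 4.608)
(p₃, q₃) = (-0.3872, 4.608) − 0.02·(-2.3232, 9.216) = (-0.340736, 4.42368)
∂J/∂q at (-0.340736, 4.42368) = 8.84736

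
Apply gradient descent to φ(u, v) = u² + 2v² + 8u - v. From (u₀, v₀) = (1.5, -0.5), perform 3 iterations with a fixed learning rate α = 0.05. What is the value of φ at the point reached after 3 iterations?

0.24600225

∇φ = (2u + 8, 4v - 1)
(u₁, v₁) = (1.5, -0.5) − 0.05·(11, -3) = (0.95, -0.35)
(u₂, v₂) = (0.95, -0.35) − 0.05·(9.9, -2.4) = (0.455, -0.23)
(u₃, v₃) = (0.455, -0.23) − 0.05·(8.91, -1.92) = (0.0095, -0.134)
φ(0.0095, -0.134) = 0.24600225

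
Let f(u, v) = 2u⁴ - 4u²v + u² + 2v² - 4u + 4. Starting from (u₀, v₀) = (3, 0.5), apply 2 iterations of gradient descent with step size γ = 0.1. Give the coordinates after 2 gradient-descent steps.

∇f = (8u³ - 8uv + 2u - 4, -4u² + 4v)
(u₁, v₁) = (3, 0.5) − 0.1·(206, -34) = (-17.6, 3.9)
(u₂, v₂) = (-17.6, 3.9) − 0.1·(-43104.288, -1223.44) = (4292.8288, 126.244)

(4292.8288, 126.244)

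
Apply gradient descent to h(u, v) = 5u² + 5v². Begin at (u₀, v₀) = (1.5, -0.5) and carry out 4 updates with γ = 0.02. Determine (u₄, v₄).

∇h = (10u, 10v)
(u₁, v₁) = (1.5, -0.5) − 0.02·(15, -5) = (1.2, -0.4)
(u₂, v₂) = (1.2, -0.4) − 0.02·(12, -4) = (0.96, -0.32)
(u₃, v₃) = (0.96, -0.32) − 0.02·(9.6, -3.2) = (0.768, -0.256)
(u₄, v₄) = (0.768, -0.256) − 0.02·(7.68, -2.56) = (0.6144, -0.2048)

(0.6144, -0.2048)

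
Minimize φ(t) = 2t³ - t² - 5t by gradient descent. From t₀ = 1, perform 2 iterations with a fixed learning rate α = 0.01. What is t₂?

φ′(t) = 6t² - 2t - 5
Step 1: φ′(1) = -1; t₁ = 1 − 0.01·(-1) = 1.01
Step 2: φ′(1.01) = -0.8994; t₂ = 1.01 − 0.01·(-0.8994) = 1.018994

1.018994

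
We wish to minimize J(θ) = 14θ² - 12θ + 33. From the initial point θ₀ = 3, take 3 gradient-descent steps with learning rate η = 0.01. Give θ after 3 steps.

1.388352

J′(θ) = 28θ - 12
θ₁ = 3 − 0.01·72 = 2.28
θ₂ = 2.28 − 0.01·51.84 = 1.7616
θ₃ = 1.7616 − 0.01·37.3248 = 1.388352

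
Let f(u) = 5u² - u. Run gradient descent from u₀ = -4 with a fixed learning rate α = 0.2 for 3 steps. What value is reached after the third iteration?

4.2

f′(u) = 10u - 1
Step 1: f′(-4) = -41; u₁ = -4 − 0.2·(-41) = 4.2
Step 2: f′(4.2) = 41; u₂ = 4.2 − 0.2·41 = -4
Step 3: f′(-4) = -41; u₃ = -4 − 0.2·(-41) = 4.2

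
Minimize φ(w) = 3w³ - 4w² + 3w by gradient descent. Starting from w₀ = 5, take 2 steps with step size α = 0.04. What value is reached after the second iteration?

-5.732544

φ′(w) = 9w² - 8w + 3
w₁ = 5 − 0.04·188 = -2.52
w₂ = -2.52 − 0.04·80.3136 = -5.732544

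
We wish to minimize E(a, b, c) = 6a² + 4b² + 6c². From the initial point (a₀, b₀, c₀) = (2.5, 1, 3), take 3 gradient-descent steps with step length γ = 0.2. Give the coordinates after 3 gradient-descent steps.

(-6.86, -0.216, -8.232)

∇E = (12a, 8b, 12c)
Step 1: at (2.5, 1, 3), ∇E = (30, 8, 36) → (2.5, 1, 3) − 0.2·(30, 8, 36) = (-3.5, -0.6, -4.2)
Step 2: at (-3.5, -0.6, -4.2), ∇E = (-42, -4.8, -50.4) → (-3.5, -0.6, -4.2) − 0.2·(-42, -4.8, -50.4) = (4.9, 0.36, 5.88)
Step 3: at (4.9, 0.36, 5.88), ∇E = (58.8, 2.88, 70.56) → (4.9, 0.36, 5.88) − 0.2·(58.8, 2.88, 70.56) = (-6.86, -0.216, -8.232)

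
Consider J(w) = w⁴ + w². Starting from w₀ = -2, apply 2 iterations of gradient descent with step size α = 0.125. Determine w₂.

J′(w) = 4w³ + 2w
Step 1: J′(-2) = -36; w₁ = -2 − 0.125·(-36) = 2.5
Step 2: J′(2.5) = 67.5; w₂ = 2.5 − 0.125·67.5 = -5.9375

-5.9375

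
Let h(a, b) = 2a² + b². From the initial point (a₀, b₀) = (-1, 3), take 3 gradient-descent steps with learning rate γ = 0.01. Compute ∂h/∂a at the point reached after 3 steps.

-3.538944

∇h = (4a, 2b)
Step 1: at (-1, 3), ∇h = (-4, 6) → (-1, 3) − 0.01·(-4, 6) = (-0.96, 2.94)
Step 2: at (-0.96, 2.94), ∇h = (-3.84, 5.88) → (-0.96, 2.94) − 0.01·(-3.84, 5.88) = (-0.9216, 2.8812)
Step 3: at (-0.9216, 2.8812), ∇h = (-3.6864, 5.7624) → (-0.9216, 2.8812) − 0.01·(-3.6864, 5.7624) = (-0.884736, 2.823576)
∂h/∂a at (-0.884736, 2.823576) = -3.538944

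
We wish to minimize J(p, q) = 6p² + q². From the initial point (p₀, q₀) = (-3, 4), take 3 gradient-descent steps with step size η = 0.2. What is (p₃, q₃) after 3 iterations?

∇J = (12p, 2q)
Step 1: at (-3, 4), ∇J = (-36, 8) → (-3, 4) − 0.2·(-36, 8) = (4.2, 2.4)
Step 2: at (4.2, 2.4), ∇J = (50.4, 4.8) → (4.2, 2.4) − 0.2·(50.4, 4.8) = (-5.88, 1.44)
Step 3: at (-5.88, 1.44), ∇J = (-70.56, 2.88) → (-5.88, 1.44) − 0.2·(-70.56, 2.88) = (8.232, 0.864)

(8.232, 0.864)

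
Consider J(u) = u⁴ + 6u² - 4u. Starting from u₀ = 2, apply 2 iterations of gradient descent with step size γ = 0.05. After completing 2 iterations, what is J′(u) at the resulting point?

-3.961599868928

J′(u) = 4u³ + 12u - 4
Step 1: J′(2) = 52; u₁ = 2 − 0.05·52 = -0.6
Step 2: J′(-0.6) = -12.064; u₂ = -0.6 − 0.05·(-12.064) = 0.0032
J′(u) at (0.0032) = -3.961599868928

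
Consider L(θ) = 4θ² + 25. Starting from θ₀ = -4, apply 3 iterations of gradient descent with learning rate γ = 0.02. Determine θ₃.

L′(θ) = 8θ
θ₁ = -4 − 0.02·(-32) = -3.36
θ₂ = -3.36 − 0.02·(-26.88) = -2.8224
θ₃ = -2.8224 − 0.02·(-22.5792) = -2.370816

-2.370816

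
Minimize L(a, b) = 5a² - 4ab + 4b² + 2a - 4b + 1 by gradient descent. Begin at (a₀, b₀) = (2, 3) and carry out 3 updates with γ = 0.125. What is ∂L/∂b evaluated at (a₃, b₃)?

∇L = (10a - 4b + 2, -4a + 8b - 4)
(a₁, b₁) = (2, 3) − 0.125·(10, 12) = (0.75, 1.5)
(a₂, b₂) = (0.75, 1.5) − 0.125·(3.5, 5) = (0.3125, 0.875)
(a₃, b₃) = (0.3125, 0.875) − 0.125·(1.625, 1.75) = (0.109375, 0.65625)
∂L/∂b at (0.109375, 0.65625) = 0.8125

0.8125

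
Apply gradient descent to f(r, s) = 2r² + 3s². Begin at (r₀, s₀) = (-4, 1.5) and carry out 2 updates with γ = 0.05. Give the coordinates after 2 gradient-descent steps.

(-2.56, 0.735)

∇f = (4r, 6s)
(r₁, s₁) = (-4, 1.5) − 0.05·(-16, 9) = (-3.2, 1.05)
(r₂, s₂) = (-3.2, 1.05) − 0.05·(-12.8, 6.3) = (-2.56, 0.735)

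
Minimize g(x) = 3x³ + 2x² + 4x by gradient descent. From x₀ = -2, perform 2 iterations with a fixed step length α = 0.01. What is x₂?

g′(x) = 9x² + 4x + 4
x₁ = -2 − 0.01·32 = -2.32
x₂ = -2.32 − 0.01·43.1616 = -2.751616

-2.751616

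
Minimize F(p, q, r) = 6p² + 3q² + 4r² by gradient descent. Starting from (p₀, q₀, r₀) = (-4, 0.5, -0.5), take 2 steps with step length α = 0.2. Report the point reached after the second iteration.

(-7.84, 0.02, -0.18)

∇F = (12p, 6q, 8r)
(p₁, q₁, r₁) = (-4, 0.5, -0.5) − 0.2·(-48, 3, -4) = (5.6, -0.1, 0.3)
(p₂, q₂, r₂) = (5.6, -0.1, 0.3) − 0.2·(67.2, -0.6, 2.4) = (-7.84, 0.02, -0.18)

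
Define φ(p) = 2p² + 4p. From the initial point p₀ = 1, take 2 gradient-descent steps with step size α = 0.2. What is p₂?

-0.92

φ′(p) = 4p + 4
p₁ = 1 − 0.2·8 = -0.6
p₂ = -0.6 − 0.2·1.6 = -0.92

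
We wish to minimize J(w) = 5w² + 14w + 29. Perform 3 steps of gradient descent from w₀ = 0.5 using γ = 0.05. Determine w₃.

J′(w) = 10w + 14
w₁ = 0.5 − 0.05·19 = -0.45
w₂ = -0.45 − 0.05·9.5 = -0.925
w₃ = -0.925 − 0.05·4.75 = -1.1625

-1.1625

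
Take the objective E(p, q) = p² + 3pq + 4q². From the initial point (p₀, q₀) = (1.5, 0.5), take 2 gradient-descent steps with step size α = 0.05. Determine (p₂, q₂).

(1.13625, -0.14625)

∇E = (2p + 3q, 3p + 8q)
(p₁, q₁) = (1.5, 0.5) − 0.05·(4.5, 8.5) = (1.275, 0.075)
(p₂, q₂) = (1.275, 0.075) − 0.05·(2.775, 4.425) = (1.13625, -0.14625)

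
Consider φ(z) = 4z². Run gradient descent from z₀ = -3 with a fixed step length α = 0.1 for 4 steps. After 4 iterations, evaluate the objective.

0.00009216

φ′(z) = 8z
Step 1: φ′(-3) = -24; z₁ = -3 − 0.1·(-24) = -0.6
Step 2: φ′(-0.6) = -4.8; z₂ = -0.6 − 0.1·(-4.8) = -0.12
Step 3: φ′(-0.12) = -0.96; z₃ = -0.12 − 0.1·(-0.96) = -0.024
Step 4: φ′(-0.024) = -0.192; z₄ = -0.024 − 0.1·(-0.192) = -0.0048
φ(-0.0048) = 0.00009216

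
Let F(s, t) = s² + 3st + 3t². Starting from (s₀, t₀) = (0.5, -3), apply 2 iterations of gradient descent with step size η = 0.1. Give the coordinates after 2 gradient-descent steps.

∇F = (2s + 3t, 3s + 6t)
Step 1: at (0.5, -3), ∇F = (-8, -16.5) → (0.5, -3) − 0.1·(-8, -16.5) = (1.3, -1.35)
Step 2: at (1.3, -1.35), ∇F = (-1.45, -4.2) → (1.3, -1.35) − 0.1·(-1.45, -4.2) = (1.445, -0.93)

(1.445, -0.93)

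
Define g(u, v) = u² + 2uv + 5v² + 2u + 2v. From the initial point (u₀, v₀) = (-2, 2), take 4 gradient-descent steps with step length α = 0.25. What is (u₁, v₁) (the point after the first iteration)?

∇g = (2u + 2v + 2, 2u + 10v + 2)
(u₁, v₁) = (-2, 2) − 0.25·(2, 18) = (-2.5, -2.5)

(-2.5, -2.5)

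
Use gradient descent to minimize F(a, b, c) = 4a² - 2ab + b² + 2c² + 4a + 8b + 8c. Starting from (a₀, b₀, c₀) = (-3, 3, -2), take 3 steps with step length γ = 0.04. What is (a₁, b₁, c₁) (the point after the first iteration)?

(-1.96, 2.2, -2)

∇F = (8a - 2b + 4, -2a + 2b + 8, 4c + 8)
Step 1: at (-3, 3, -2), ∇F = (-26, 20, 0) → (-3, 3, -2) − 0.04·(-26, 20, 0) = (-1.96, 2.2, -2)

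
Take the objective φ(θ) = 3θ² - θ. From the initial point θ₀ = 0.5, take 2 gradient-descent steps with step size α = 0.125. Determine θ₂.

φ′(θ) = 6θ - 1
Step 1: φ′(0.5) = 2; θ₁ = 0.5 − 0.125·2 = 0.25
Step 2: φ′(0.25) = 0.5; θ₂ = 0.25 − 0.125·0.5 = 0.1875

0.1875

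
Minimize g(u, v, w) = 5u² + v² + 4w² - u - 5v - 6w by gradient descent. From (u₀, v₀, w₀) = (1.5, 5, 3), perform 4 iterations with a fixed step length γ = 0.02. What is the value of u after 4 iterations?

∇g = (10u - 1, 2v - 5, 8w - 6)
(u₁, v₁, w₁) = (1.5, 5, 3) − 0.02·(14, 5, 18) = (1.22, 4.9, 2.64)
(u₂, v₂, w₂) = (1.22, 4.9, 2.64) − 0.02·(11.2, 4.8, 15.12) = (0.996, 4.804, 2.3376)
(u₃, v₃, w₃) = (0.996, 4.804, 2.3376) − 0.02·(8.96, 4.608, 12.7008) = (0.8168, 4.71184, 2.083584)
(u₄, v₄, w₄) = (0.8168, 4.71184, 2.083584) − 0.02·(7.168, 4.42368, 10.668672) = (0.67344, 4.6233664, 1.87021056)
u = 0.67344

0.67344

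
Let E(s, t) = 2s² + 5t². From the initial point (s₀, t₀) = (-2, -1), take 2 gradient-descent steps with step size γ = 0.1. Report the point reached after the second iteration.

∇E = (4s, 10t)
Step 1: at (-2, -1), ∇E = (-8, -10) → (-2, -1) − 0.1·(-8, -10) = (-1.2, 0)
Step 2: at (-1.2, 0), ∇E = (-4.8, 0) → (-1.2, 0) − 0.1·(-4.8, 0) = (-0.72, 0)

(-0.72, 0)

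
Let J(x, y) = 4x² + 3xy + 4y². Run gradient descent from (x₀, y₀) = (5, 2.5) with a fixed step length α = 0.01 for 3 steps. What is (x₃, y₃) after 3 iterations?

(3.7153525, 1.571915)

∇J = (8x + 3y, 3x + 8y)
(x₁, y₁) = (5, 2.5) − 0.01·(47.5, 35) = (4.525, 2.15)
(x₂, y₂) = (4.525, 2.15) − 0.01·(42.65, 30.775) = (4.0985, 1.84225)
(x₃, y₃) = (4.0985, 1.84225) − 0.01·(38.31475, 27.0335) = (3.7153525, 1.571915)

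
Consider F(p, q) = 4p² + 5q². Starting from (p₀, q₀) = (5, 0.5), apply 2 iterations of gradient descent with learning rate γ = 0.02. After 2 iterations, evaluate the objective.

∇F = (8p, 10q)
(p₁, q₁) = (5, 0.5) − 0.02·(40, 5) = (4.2, 0.4)
(p₂, q₂) = (4.2, 0.4) − 0.02·(33.6, 4) = (3.528, 0.32)
F(3.528, 0.32) = 50.299136

50.299136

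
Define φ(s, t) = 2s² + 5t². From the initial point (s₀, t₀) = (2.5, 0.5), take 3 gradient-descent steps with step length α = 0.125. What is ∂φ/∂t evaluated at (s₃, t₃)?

-0.078125

∇φ = (4s, 10t)
(s₁, t₁) = (2.5, 0.5) − 0.125·(10, 5) = (1.25, -0.125)
(s₂, t₂) = (1.25, -0.125) − 0.125·(5, -1.25) = (0.625, 0.03125)
(s₃, t₃) = (0.625, 0.03125) − 0.125·(2.5, 0.3125) = (0.3125, -0.0078125)
∂φ/∂t at (0.3125, -0.0078125) = -0.078125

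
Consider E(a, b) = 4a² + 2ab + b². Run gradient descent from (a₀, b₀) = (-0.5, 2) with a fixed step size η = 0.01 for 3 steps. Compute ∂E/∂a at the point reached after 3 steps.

∇E = (8a + 2b, 2a + 2b)
(a₁, b₁) = (-0.5, 2) − 0.01·(0, 3) = (-0.5, 1.97)
(a₂, b₂) = (-0.5, 1.97) − 0.01·(-0.06, 2.94) = (-0.4994, 1.9406)
(a₃, b₃) = (-0.4994, 1.9406) − 0.01·(-0.114, 2.8824) = (-0.49826, 1.911776)
∂E/∂a at (-0.49826, 1.911776) = -0.162528

-0.162528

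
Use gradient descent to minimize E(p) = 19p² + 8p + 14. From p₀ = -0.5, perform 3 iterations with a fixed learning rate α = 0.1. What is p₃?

6.144

E′(p) = 38p + 8
Step 1: E′(-0.5) = -11; p₁ = -0.5 − 0.1·(-11) = 0.6
Step 2: E′(0.6) = 30.8; p₂ = 0.6 − 0.1·30.8 = -2.48
Step 3: E′(-2.48) = -86.24; p₃ = -2.48 − 0.1·(-86.24) = 6.144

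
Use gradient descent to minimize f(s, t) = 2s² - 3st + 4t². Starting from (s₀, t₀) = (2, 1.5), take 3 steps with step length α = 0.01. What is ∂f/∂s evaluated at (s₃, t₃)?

3.5829

∇f = (4s - 3t, -3s + 8t)
Step 1: at (2, 1.5), ∇f = (3.5, 6) → (2, 1.5) − 0.01·(3.5, 6) = (1.965, 1.44)
Step 2: at (1.965, 1.44), ∇f = (3.54, 5.625) → (1.965, 1.44) − 0.01·(3.54, 5.625) = (1.9296, 1.38375)
Step 3: at (1.9296, 1.38375), ∇f = (3.56715, 5.2812) → (1.9296, 1.38375) − 0.01·(3.56715, 5.2812) = (1.8939285, 1.330938)
∂f/∂s at (1.8939285, 1.330938) = 3.5829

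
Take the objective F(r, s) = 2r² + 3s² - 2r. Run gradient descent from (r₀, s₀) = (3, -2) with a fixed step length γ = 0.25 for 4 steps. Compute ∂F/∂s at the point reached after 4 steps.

-0.75

∇F = (4r - 2, 6s)
(r₁, s₁) = (3, -2) − 0.25·(10, -12) = (0.5, 1)
(r₂, s₂) = (0.5, 1) − 0.25·(0, 6) = (0.5, -0.5)
(r₃, s₃) = (0.5, -0.5) − 0.25·(0, -3) = (0.5, 0.25)
(r₄, s₄) = (0.5, 0.25) − 0.25·(0, 1.5) = (0.5, -0.125)
∂F/∂s at (0.5, -0.125) = -0.75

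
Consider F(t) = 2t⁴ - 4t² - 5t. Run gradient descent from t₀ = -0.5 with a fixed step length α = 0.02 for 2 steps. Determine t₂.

-0.41802624

F′(t) = 8t³ - 8t - 5
t₁ = -0.5 − 0.02·(-2) = -0.46
t₂ = -0.46 − 0.02·(-2.098688) = -0.41802624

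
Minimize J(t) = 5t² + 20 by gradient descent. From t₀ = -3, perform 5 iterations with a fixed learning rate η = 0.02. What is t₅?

-0.98304

J′(t) = 10t
t₁ = -3 − 0.02·(-30) = -2.4
t₂ = -2.4 − 0.02·(-24) = -1.92
t₃ = -1.92 − 0.02·(-19.2) = -1.536
t₄ = -1.536 − 0.02·(-15.36) = -1.2288
t₅ = -1.2288 − 0.02·(-12.288) = -0.98304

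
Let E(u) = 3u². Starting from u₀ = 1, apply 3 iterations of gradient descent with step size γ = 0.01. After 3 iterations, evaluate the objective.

E′(u) = 6u
Step 1: E′(1) = 6; u₁ = 1 − 0.01·6 = 0.94
Step 2: E′(0.94) = 5.64; u₂ = 0.94 − 0.01·5.64 = 0.8836
Step 3: E′(0.8836) = 5.3016; u₃ = 0.8836 − 0.01·5.3016 = 0.830584
E(0.830584) = 2.069609343168

2.069609343168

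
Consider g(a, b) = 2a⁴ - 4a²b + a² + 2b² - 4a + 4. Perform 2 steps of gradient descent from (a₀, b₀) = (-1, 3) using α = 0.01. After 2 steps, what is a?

∇g = (8a³ - 8ab + 2a - 4, -4a² + 4b)
(a₁, b₁) = (-1, 3) − 0.01·(10, 8) = (-1.1, 2.92)
(a₂, b₂) = (-1.1, 2.92) − 0.01·(8.848, 6.84) = (-1.18848, 2.8516)
a = -1.18848

-1.18848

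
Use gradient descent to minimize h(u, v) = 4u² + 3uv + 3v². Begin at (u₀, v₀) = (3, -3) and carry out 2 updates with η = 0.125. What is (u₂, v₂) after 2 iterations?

(0.703125, -0.890625)

∇h = (8u + 3v, 3u + 6v)
(u₁, v₁) = (3, -3) − 0.125·(15, -9) = (1.125, -1.875)
(u₂, v₂) = (1.125, -1.875) − 0.125·(3.375, -7.875) = (0.703125, -0.890625)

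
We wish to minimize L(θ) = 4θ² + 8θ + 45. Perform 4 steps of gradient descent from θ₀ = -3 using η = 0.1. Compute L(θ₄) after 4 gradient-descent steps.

L′(θ) = 8θ + 8
θ₁ = -3 − 0.1·(-16) = -1.4
θ₂ = -1.4 − 0.1·(-3.2) = -1.08
θ₃ = -1.08 − 0.1·(-0.64) = -1.016
θ₄ = -1.016 − 0.1·(-0.128) = -1.0032
L(-1.0032) = 41.00004096

41.00004096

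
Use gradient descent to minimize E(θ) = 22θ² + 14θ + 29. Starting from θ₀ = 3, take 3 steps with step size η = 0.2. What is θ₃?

-1574.968

E′(θ) = 44θ + 14
Step 1: E′(3) = 146; θ₁ = 3 − 0.2·146 = -26.2
Step 2: E′(-26.2) = -1138.8; θ₂ = -26.2 − 0.2·(-1138.8) = 201.56
Step 3: E′(201.56) = 8882.64; θ₃ = 201.56 − 0.2·8882.64 = -1574.968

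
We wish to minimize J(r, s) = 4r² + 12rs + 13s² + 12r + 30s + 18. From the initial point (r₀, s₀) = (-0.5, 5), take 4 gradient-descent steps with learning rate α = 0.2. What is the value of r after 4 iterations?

∇J = (8r + 12s + 12, 12r + 26s + 30)
(r₁, s₁) = (-0.5, 5) − 0.2·(68, 154) = (-14.1, -25.8)
(r₂, s₂) = (-14.1, -25.8) − 0.2·(-410.4, -810) = (67.98, 136.2)
(r₃, s₃) = (67.98, 136.2) − 0.2·(2190.24, 4386.96) = (-370.068, -741.192)
(r₄, s₄) = (-370.068, -741.192) − 0.2·(-11842.848, -23681.808) = (1998.5016, 3995.1696)
r = 1998.5016

1998.5016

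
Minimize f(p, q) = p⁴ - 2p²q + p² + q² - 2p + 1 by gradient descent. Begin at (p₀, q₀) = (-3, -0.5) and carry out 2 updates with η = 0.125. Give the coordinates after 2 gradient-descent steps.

(-898.2109375, 38.921875)

∇f = (4p³ - 4pq + 2p - 2, -2p² + 2q)
(p₁, q₁) = (-3, -0.5) − 0.125·(-122, -19) = (12.25, 1.875)
(p₂, q₂) = (12.25, 1.875) − 0.125·(7283.6875, -296.375) = (-898.2109375, 38.921875)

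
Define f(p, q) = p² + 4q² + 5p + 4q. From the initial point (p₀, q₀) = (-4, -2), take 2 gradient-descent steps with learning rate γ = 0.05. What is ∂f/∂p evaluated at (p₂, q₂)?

-2.43

∇f = (2p + 5, 8q + 4)
Step 1: at (-4, -2), ∇f = (-3, -12) → (-4, -2) − 0.05·(-3, -12) = (-3.85, -1.4)
Step 2: at (-3.85, -1.4), ∇f = (-2.7, -7.2) → (-3.85, -1.4) − 0.05·(-2.7, -7.2) = (-3.715, -1.04)
∂f/∂p at (-3.715, -1.04) = -2.43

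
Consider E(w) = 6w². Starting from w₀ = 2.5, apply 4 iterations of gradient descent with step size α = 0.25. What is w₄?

E′(w) = 12w
w₁ = 2.5 − 0.25·30 = -5
w₂ = -5 − 0.25·(-60) = 10
w₃ = 10 − 0.25·120 = -20
w₄ = -20 − 0.25·(-240) = 40

40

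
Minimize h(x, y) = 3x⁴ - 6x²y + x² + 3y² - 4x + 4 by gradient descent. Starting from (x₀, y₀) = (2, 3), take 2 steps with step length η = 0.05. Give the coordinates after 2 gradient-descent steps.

(2.1968, 2.502)

∇h = (12x³ - 12xy + 2x - 4, -6x² + 6y)
Step 1: at (2, 3), ∇h = (24, -6) → (2, 3) − 0.05·(24, -6) = (0.8, 3.3)
Step 2: at (0.8, 3.3), ∇h = (-27.936, 15.96) → (0.8, 3.3) − 0.05·(-27.936, 15.96) = (2.1968, 2.502)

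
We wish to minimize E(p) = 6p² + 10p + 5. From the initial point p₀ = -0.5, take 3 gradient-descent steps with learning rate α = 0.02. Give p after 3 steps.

-0.687008

E′(p) = 12p + 10
Step 1: E′(-0.5) = 4; p₁ = -0.5 − 0.02·4 = -0.58
Step 2: E′(-0.58) = 3.04; p₂ = -0.58 − 0.02·3.04 = -0.6408
Step 3: E′(-0.6408) = 2.3104; p₃ = -0.6408 − 0.02·2.3104 = -0.687008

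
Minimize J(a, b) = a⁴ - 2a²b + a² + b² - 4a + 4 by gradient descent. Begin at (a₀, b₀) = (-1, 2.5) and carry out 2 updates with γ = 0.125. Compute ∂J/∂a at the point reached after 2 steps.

-1.7783203125

∇J = (4a³ - 4ab + 2a - 4, -2a² + 2b)
Step 1: at (-1, 2.5), ∇J = (0, 3) → (-1, 2.5) − 0.125·(0, 3) = (-1, 2.125)
Step 2: at (-1, 2.125), ∇J = (-1.5, 2.25) → (-1, 2.125) − 0.125·(-1.5, 2.25) = (-0.8125, 1.84375)
∂J/∂a at (-0.8125, 1.84375) = -1.7783203125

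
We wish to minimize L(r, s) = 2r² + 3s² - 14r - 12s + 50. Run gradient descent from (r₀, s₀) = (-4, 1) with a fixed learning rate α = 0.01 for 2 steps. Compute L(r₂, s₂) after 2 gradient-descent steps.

∇L = (4r - 14, 6s - 12)
(r₁, s₁) = (-4, 1) − 0.01·(-30, -6) = (-3.7, 1.06)
(r₂, s₂) = (-3.7, 1.06) − 0.01·(-28.8, -5.64) = (-3.412, 1.1164)
L(-3.412, 1.1164) = 111.39373488

111.39373488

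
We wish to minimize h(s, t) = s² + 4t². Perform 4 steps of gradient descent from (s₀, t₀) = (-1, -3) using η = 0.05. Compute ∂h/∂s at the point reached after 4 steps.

-1.3122

∇h = (2s, 8t)
Step 1: at (-1, -3), ∇h = (-2, -24) → (-1, -3) − 0.05·(-2, -24) = (-0.9, -1.8)
Step 2: at (-0.9, -1.8), ∇h = (-1.8, -14.4) → (-0.9, -1.8) − 0.05·(-1.8, -14.4) = (-0.81, -1.08)
Step 3: at (-0.81, -1.08), ∇h = (-1.62, -8.64) → (-0.81, -1.08) − 0.05·(-1.62, -8.64) = (-0.729, -0.648)
Step 4: at (-0.729, -0.648), ∇h = (-1.458, -5.184) → (-0.729, -0.648) − 0.05·(-1.458, -5.184) = (-0.6561, -0.3888)
∂h/∂s at (-0.6561, -0.3888) = -1.3122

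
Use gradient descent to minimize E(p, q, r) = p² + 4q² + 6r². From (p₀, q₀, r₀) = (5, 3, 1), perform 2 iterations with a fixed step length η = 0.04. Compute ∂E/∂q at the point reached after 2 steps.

11.0976

∇E = (2p, 8q, 12r)
Step 1: at (5, 3, 1), ∇E = (10, 24, 12) → (5, 3, 1) − 0.04·(10, 24, 12) = (4.6, 2.04, 0.52)
Step 2: at (4.6, 2.04, 0.52), ∇E = (9.2, 16.32, 6.24) → (4.6, 2.04, 0.52) − 0.04·(9.2, 16.32, 6.24) = (4.232, 1.3872, 0.2704)
∂E/∂q at (4.232, 1.3872, 0.2704) = 11.0976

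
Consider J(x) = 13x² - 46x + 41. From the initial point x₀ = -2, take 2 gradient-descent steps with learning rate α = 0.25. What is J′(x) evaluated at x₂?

J′(x) = 26x - 46
x₁ = -2 − 0.25·(-98) = 22.5
x₂ = 22.5 − 0.25·539 = -112.25
J′(x) at (-112.25) = -2964.5

-2964.5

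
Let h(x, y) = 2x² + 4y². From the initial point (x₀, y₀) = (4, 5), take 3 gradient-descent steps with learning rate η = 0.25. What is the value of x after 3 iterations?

0

∇h = (4x, 8y)
Step 1: at (4, 5), ∇h = (16, 40) → (4, 5) − 0.25·(16, 40) = (0, -5)
Step 2: at (0, -5), ∇h = (0, -40) → (0, -5) − 0.25·(0, -40) = (0, 5)
Step 3: at (0, 5), ∇h = (0, 40) → (0, 5) − 0.25·(0, 40) = (0, -5)
x = 0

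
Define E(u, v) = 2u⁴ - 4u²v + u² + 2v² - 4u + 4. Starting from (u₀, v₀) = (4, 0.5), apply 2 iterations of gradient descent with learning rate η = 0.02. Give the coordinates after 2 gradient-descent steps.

∇E = (8u³ - 8uv + 2u - 4, -4u² + 4v)
Step 1: at (4, 0.5), ∇E = (500, -62) → (4, 0.5) − 0.02·(500, -62) = (-6, 1.74)
Step 2: at (-6, 1.74), ∇E = (-1660.48, -137.04) → (-6, 1.74) − 0.02·(-1660.48, -137.04) = (27.2096, 4.4808)

(27.2096, 4.4808)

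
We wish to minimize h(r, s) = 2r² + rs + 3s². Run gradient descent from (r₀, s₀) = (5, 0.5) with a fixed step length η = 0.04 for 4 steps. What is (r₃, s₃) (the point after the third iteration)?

∇h = (4r + s, r + 6s)
(r₁, s₁) = (5, 0.5) − 0.04·(20.5, 8) = (4.18, 0.18)
(r₂, s₂) = (4.18, 0.18) − 0.04·(16.9, 5.26) = (3.504, -0.0304)
(r₃, s₃) = (3.504, -0.0304) − 0.04·(13.9856, 3.3216) = (2.944576, -0.163264)

(2.944576, -0.163264)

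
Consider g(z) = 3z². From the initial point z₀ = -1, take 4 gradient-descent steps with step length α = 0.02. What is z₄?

g′(z) = 6z
z₁ = -1 − 0.02·(-6) = -0.88
z₂ = -0.88 − 0.02·(-5.28) = -0.7744
z₃ = -0.7744 − 0.02·(-4.6464) = -0.681472
z₄ = -0.681472 − 0.02·(-4.088832) = -0.59969536

-0.59969536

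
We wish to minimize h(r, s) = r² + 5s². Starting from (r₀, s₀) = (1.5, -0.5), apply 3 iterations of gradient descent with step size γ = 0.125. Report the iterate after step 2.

∇h = (2r, 10s)
Step 1: at (1.5, -0.5), ∇h = (3, -5) → (1.5, -0.5) − 0.125·(3, -5) = (1.125, 0.125)
Step 2: at (1.125, 0.125), ∇h = (2.25, 1.25) → (1.125, 0.125) − 0.125·(2.25, 1.25) = (0.84375, -0.03125)

(0.84375, -0.03125)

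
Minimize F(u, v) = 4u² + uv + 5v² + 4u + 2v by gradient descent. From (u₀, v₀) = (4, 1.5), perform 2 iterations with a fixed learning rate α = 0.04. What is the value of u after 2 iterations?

1.5136

∇F = (8u + v + 4, u + 10v + 2)
Step 1: at (4, 1.5), ∇F = (37.5, 21) → (4, 1.5) − 0.04·(37.5, 21) = (2.5, 0.66)
Step 2: at (2.5, 0.66), ∇F = (24.66, 11.1) → (2.5, 0.66) − 0.04·(24.66, 11.1) = (1.5136, 0.216)
u = 1.5136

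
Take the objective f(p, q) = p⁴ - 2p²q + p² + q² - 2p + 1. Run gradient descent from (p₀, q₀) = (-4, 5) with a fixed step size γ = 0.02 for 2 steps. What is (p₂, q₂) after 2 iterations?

(-0.34889984, 5.225536)

∇f = (4p³ - 4pq + 2p - 2, -2p² + 2q)
Step 1: at (-4, 5), ∇f = (-186, -22) → (-4, 5) − 0.02·(-186, -22) = (-0.28, 5.44)
Step 2: at (-0.28, 5.44), ∇f = (3.444992, 10.7232) → (-0.28, 5.44) − 0.02·(3.444992, 10.7232) = (-0.34889984, 5.225536)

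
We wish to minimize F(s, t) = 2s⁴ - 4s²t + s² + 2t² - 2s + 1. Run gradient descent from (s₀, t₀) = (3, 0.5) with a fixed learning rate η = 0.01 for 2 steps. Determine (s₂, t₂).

(0.92112896, 0.840256)

∇F = (8s³ - 8st + 2s - 2, -4s² + 4t)
Step 1: at (3, 0.5), ∇F = (208, -34) → (3, 0.5) − 0.01·(208, -34) = (0.92, 0.84)
Step 2: at (0.92, 0.84), ∇F = (-0.112896, -0.0256) → (0.92, 0.84) − 0.01·(-0.112896, -0.0256) = (0.92112896, 0.840256)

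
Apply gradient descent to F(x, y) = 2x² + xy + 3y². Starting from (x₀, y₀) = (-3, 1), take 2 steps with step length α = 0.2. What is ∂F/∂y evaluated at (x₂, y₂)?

∇F = (4x + y, x + 6y)
(x₁, y₁) = (-3, 1) − 0.2·(-11, 3) = (-0.8, 0.4)
(x₂, y₂) = (-0.8, 0.4) − 0.2·(-2.8, 1.6) = (-0.24, 0.08)
∂F/∂y at (-0.24, 0.08) = 0.24

0.24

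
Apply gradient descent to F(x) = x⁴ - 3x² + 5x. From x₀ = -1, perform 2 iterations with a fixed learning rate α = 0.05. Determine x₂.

-1.512925

F′(x) = 4x³ - 6x + 5
Step 1: F′(-1) = 7; x₁ = -1 − 0.05·7 = -1.35
Step 2: F′(-1.35) = 3.2585; x₂ = -1.35 − 0.05·3.2585 = -1.512925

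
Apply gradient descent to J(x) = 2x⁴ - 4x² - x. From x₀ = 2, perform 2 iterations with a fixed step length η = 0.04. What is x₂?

J′(x) = 8x³ - 8x - 1
x₁ = 2 − 0.04·47 = 0.12
x₂ = 0.12 − 0.04·(-1.946176) = 0.19784704

0.19784704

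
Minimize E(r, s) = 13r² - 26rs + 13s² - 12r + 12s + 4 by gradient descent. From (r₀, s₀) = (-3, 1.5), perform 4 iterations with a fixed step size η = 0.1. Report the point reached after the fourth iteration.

(-772.4592, 770.9592)

∇E = (26r - 26s - 12, -26r + 26s + 12)
(r₁, s₁) = (-3, 1.5) − 0.1·(-129, 129) = (9.9, -11.4)
(r₂, s₂) = (9.9, -11.4) − 0.1·(541.8, -541.8) = (-44.28, 42.78)
(r₃, s₃) = (-44.28, 42.78) − 0.1·(-2275.56, 2275.56) = (183.276, -184.776)
(r₄, s₄) = (183.276, -184.776) − 0.1·(9557.352, -9557.352) = (-772.4592, 770.9592)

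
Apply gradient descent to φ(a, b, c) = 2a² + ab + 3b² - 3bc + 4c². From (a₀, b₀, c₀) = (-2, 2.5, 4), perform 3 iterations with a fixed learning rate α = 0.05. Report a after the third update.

-1.312875

∇φ = (4a + b, a + 6b - 3c, -3b + 8c)
(a₁, b₁, c₁) = (-2, 2.5, 4) − 0.05·(-5.5, 1, 24.5) = (-1.725, 2.45, 2.775)
(a₂, b₂, c₂) = (-1.725, 2.45, 2.775) − 0.05·(-4.45, 4.65, 14.85) = (-1.5025, 2.2175, 2.0325)
(a₃, b₃, c₃) = (-1.5025, 2.2175, 2.0325) − 0.05·(-3.7925, 5.705, 9.6075) = (-1.312875, 1.93225, 1.552125)
a = -1.312875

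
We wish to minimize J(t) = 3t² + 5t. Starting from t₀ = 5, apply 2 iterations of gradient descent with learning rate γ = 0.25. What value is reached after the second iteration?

0.625

J′(t) = 6t + 5
t₁ = 5 − 0.25·35 = -3.75
t₂ = -3.75 − 0.25·(-17.5) = 0.625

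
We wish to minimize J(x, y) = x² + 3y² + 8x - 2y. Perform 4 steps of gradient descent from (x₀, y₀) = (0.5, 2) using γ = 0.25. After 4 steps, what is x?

-3.71875

∇J = (2x + 8, 6y - 2)
(x₁, y₁) = (0.5, 2) − 0.25·(9, 10) = (-1.75, -0.5)
(x₂, y₂) = (-1.75, -0.5) − 0.25·(4.5, -5) = (-2.875, 0.75)
(x₃, y₃) = (-2.875, 0.75) − 0.25·(2.25, 2.5) = (-3.4375, 0.125)
(x₄, y₄) = (-3.4375, 0.125) − 0.25·(1.125, -1.25) = (-3.71875, 0.4375)
x = -3.71875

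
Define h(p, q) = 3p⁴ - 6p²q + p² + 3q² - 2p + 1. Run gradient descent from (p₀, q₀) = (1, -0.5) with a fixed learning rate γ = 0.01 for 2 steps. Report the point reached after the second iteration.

∇h = (12p³ - 12pq + 2p - 2, -6p² + 6q)
(p₁, q₁) = (1, -0.5) − 0.01·(18, -9) = (0.82, -0.41)
(p₂, q₂) = (0.82, -0.41) − 0.01·(10.290816, -6.4944) = (0.71709184, -0.345056)

(0.71709184, -0.345056)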